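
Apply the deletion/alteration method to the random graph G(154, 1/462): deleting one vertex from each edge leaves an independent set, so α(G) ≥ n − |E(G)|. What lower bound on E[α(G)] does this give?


E[|E(G)|] = C(154, 2)·p = 11781 · (1/462) = 51/2.
E[α(G)] ≥ n − E[|E(G)|] = 154 − 51/2 = 257/2.
Numerically: ≈ 128.500000.
(This is only a lower bound; the true E[α(G)] may be larger.)

E[α(G)] ≥ 257/2 ≈ 128.500000.


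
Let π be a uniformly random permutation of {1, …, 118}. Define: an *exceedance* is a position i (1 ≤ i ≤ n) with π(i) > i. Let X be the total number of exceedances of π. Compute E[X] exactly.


Write X = Σ_{i=1}^{118} X_i, where X_i = 1_{π(i) > i}.
For each fixed i, π(i) is uniform over {1, …, 118} (marginal of a uniform permutation), so P[π(i) > i] = (n − i)/n. Summing: Σ_{i=1}^{118} (n − i)/n = (0 + 1 + … + 117)/118 = 118(118 − 1)/(2·118) = (118 − 1)/2.
Hence E[X] = Σ_{i=1}^{118} (118 − i)/118 = 117/2 ≈ 58.5000.

E[X] = 117/2 = 58.5000.


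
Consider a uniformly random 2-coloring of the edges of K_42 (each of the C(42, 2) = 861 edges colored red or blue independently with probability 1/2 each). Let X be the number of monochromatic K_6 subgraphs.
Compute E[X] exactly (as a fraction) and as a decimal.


Let X = Σ_S X_S over the C(42, 6) = 5245786 subsets S of size 6, where X_S = 1 if the K_6 on S is monochromatic.
For a fixed S, the K_6 on S has C(6, 2) = 15 edges. P[all 15 edges red] = (1/2)^15, and likewise for blue, so P[monochromatic] = 2·(1/2)^15 = 2^{1 − 15} = 1/16384.
By linearity of expectation: E[X] = C(42, 6) · 2^{1 − 15} = 5245786 · 1/16384 = 2622893/8192.
Numerically: E[X] ≈ 320.1774.

E[X] = C(42,6)·2^(1−C(6,2)) = 2622893/8192 ≈ 320.1774.


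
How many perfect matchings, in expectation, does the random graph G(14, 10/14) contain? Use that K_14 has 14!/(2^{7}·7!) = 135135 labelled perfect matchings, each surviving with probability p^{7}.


K_14 has 14!/(2^{7}·7!) = 135135 labelled perfect matchings.
For each such perfect matching H, let X_H = 1 if all 7 edges of H are present in G. Then P[X_H = 1] = p^{7} = (5/7)^{7} = 78125/823543.
Summing the indicators: E[X] = Σ_H E[X_H] = 135135 · p^{7} = 135135 · 78125/823543 = 1508203125/117649.
Numerically: E[X] ≈ 1.28e+04.

E[X] = 135135 · (5/7)^{7} = 1508203125/117649 ≈ 1.28e+04.


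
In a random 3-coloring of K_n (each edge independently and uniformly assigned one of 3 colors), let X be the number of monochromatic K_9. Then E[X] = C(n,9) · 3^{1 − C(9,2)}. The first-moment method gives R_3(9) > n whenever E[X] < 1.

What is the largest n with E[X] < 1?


We need C(n, 9) · 3^{1 − 36} < 1, i.e. C(n, 9) < 3^{36 − 1} = 50031545098999707.
Check values of n near the boundary:
  n = 296: C(296, 9) = 42513789098994080; 42513789098994080 < 50031545098999707? YES
  n = 297: C(297, 9) = 43842345008337645; 43842345008337645 < 50031545098999707? YES
  n = 298: C(298, 9) = 45207677551849890; 45207677551849890 < 50031545098999707? YES
  n = 299: C(299, 9) = 46610674441390059; 46610674441390059 < 50031545098999707? YES
  n = 300: C(300, 9) = 48052241692154700; 48052241692154700 < 50031545098999707? YES
  n = 301: C(301, 9) = 49533303936090975; 49533303936090975 < 50031545098999707? YES
  n = 302: C(302, 9) = 51054804739588650; 51054804739588650 < 50031545098999707? NO
  n = 303: C(303, 9) = 52617706925494425; 52617706925494425 < 50031545098999707? NO
  n = 304: C(304, 9) = 54222992899492560; 54222992899492560 < 50031545098999707? NO
The largest n with C(n, 9) < 50031545098999707 is n = 301 (where E[X] = 16511101312030325/16677181699666569 ≈ 0.99004). Hence R_3(9) > 301, i.e. R_3(9) ≥ 302.

Largest n = 301; hence R_3(9) > 301.


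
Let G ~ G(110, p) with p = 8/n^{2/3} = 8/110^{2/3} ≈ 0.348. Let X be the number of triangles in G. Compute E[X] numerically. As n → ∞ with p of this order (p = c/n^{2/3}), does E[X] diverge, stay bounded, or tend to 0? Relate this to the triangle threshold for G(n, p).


Number of potential triangles: C(110, 3) = 215820.
Each occurs with probability p³ ≈ (0.348)³ ≈ 4.23140e-02.
By linearity: E[X] = C(110, 3)·p³ ≈ 215820 · 4.23140e-02 ≈ 9132.218.
Since α = 2/3 < 1, p = c/n^{2/3} ≫ 1/n is above the triangle threshold p ~ 1/n. Asymptotically E[X] ~ (c³/6)·n^{3(1−α)} = (8³/6)·n^{1} → ∞; triangles are abundant w.h.p.

E[X] ≈ 9132.218; in regime p = Θ(1/n^{2/3}) E[X] diverges (above the triangle threshold p ~ 1/n).


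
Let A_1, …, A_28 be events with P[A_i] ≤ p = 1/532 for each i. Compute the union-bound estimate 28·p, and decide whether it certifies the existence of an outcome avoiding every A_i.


Union bound: P[∪_{i=1}^{28} A_i] ≤ Σ_i P[A_i] ≤ 28·p = 28·(1/532) = 1/19.
Numerically: 1/19 ≈ 0.052632.
Is 1/19 < 1? YES.
Since P[∪ A_i] ≤ 1/19 < 1, the complement has P[∩ A_i^c] ≥ 1 − 1/19 = 18/19 > 0, so some outcome avoids every A_i.

28·p = 1/19 ≈ 0.052632; existence CERTIFIED by the union bound.


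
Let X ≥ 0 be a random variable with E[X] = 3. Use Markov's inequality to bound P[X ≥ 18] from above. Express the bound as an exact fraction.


μ = E[X] = 3, a = 18.
Markov: P[X ≥ 18] ≤ μ/a = (3)/18 = 1/6.
Numerically: ≈ 0.1667.
(Since a = 18 > μ = 3.0000, the bound 1/6 is < 1 and informative.)

P[X ≥ 18] ≤ 1/6 ≈ 0.1667.


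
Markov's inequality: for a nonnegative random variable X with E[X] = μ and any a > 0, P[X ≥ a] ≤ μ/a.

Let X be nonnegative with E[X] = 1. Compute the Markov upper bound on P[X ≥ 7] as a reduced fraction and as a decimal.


μ = E[X] = 1, a = 7.
Markov: P[X ≥ 7] ≤ μ/a = (1)/7 = 1/7.
Numerically: ≈ 0.14286.
(Since a = 7 > μ = 1.00000, the bound 1/7 is < 1 and informative.)

P[X ≥ 7] ≤ 1/7 ≈ 0.14286.


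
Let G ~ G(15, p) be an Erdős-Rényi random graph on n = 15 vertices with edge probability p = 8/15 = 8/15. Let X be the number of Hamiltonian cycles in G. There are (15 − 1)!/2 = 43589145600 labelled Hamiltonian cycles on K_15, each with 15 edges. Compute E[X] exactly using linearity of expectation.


K_15 has (15 − 1)!/2 = 43589145600 labelled Hamiltonian cycles.
For each such Hamiltonian cycle H, let X_H = 1 if all 15 edges of H are present in G. Then P[X_H = 1] = p^{15} = (8/15)^{15} = 35184372088832/437893890380859375.
By linearity: E[X] = Σ_H E[X_H] = 43589145600 · p^{15} = 43589145600 · 35184372088832/437893890380859375 = 252453780711880523776/72081298828125.
Numerically: E[X] ≈ 3.5023e+06.

E[X] = 43589145600 · (8/15)^{15} = 252453780711880523776/72081298828125 ≈ 3.5023e+06.


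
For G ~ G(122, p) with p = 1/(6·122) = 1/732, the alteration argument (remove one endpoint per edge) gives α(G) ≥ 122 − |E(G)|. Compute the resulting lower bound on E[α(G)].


E[|E(G)|] = C(122, 2)·p = 7381 · (1/732) = 121/12.
E[α(G)] ≥ n − E[|E(G)|] = 122 − 121/12 = 1343/12.
Numerically: ≈ 111.917.
(This is only a lower bound; the true E[α(G)] may be larger.)

E[α(G)] ≥ 1343/12 ≈ 111.917.


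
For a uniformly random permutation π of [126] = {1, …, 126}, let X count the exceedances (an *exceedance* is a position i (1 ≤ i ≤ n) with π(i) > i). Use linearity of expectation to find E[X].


Write X = Σ_{i=1}^{126} X_i, where X_i = 1_{π(i) > i}.
For each fixed i, π(i) is uniform over {1, …, 126} (marginal of a uniform permutation), so P[π(i) > i] = (n − i)/n. Summing: Σ_{i=1}^{126} (n − i)/n = (0 + 1 + … + 125)/126 = 126(126 − 1)/(2·126) = (126 − 1)/2.
Hence E[X] = Σ_{i=1}^{126} (126 − i)/126 = 125/2 ≈ 62.500.

E[X] = 125/2 = 62.500.


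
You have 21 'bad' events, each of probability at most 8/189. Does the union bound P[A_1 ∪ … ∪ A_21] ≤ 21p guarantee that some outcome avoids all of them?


Union bound: P[∪_{i=1}^{21} A_i] ≤ Σ_i P[A_i] ≤ 21·p = 21·(8/189) = 8/9.
Numerically: 8/9 ≈ 0.8888889.
Is 8/9 < 1? YES.
Since P[∪ A_i] ≤ 8/9 < 1, the complement has P[∩ A_i^c] ≥ 1 − 8/9 = 1/9 > 0, so some outcome avoids every A_i.

21·p = 8/9 ≈ 0.8888889; existence CERTIFIED by the union bound.


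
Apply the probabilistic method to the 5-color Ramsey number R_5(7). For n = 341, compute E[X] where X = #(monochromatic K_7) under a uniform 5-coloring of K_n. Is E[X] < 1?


E[X] = C(341, 7) · 5^{1 − 21} = 99984606876440 · 5^{−20} = 99984606876440/95367431640625.
As a reduced fraction: E[X] = 19996921375288/19073486328125 ≈ 1.048415.
Is E[X] < 1? NO.
Since E[X] ≥ 1, the first-moment bound is inconclusive at n = 341; it does NOT by itself certify R_5(7) > 341.

E[X] = 19996921375288/19073486328125 ≈ 1.048415; E[X] ≥ 1; first-moment method inconclusive here.


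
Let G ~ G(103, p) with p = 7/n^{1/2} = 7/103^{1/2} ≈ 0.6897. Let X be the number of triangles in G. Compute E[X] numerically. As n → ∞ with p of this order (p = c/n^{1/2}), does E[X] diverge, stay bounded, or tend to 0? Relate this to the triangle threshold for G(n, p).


Number of potential triangles: C(103, 3) = 176851.
Each occurs with probability p³ ≈ (0.6897)³ ≈ 3.281242e-01.
By linearity: E[X] = C(103, 3)·p³ ≈ 176851 · 3.281242e-01 ≈ 58029.0957.
Since α = 1/2 < 1, p = c/n^{1/2} ≫ 1/n is above the triangle threshold p ~ 1/n. Asymptotically E[X] ~ (c³/6)·n^{3(1−α)} = (7³/6)·n^{1.5} → ∞; triangles are abundant w.h.p.

E[X] ≈ 58029.0957; in regime p = Θ(1/n^{1/2}) E[X] diverges (above the triangle threshold p ~ 1/n).


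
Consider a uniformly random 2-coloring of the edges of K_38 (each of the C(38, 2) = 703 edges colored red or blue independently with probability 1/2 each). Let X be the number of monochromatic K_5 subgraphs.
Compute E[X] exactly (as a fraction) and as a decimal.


Let X = Σ_S X_S over the C(38, 5) = 501942 subsets S of size 5, where X_S = 1 if the K_5 on S is monochromatic.
For a fixed S, the K_5 on S has C(5, 2) = 10 edges. P[all 10 edges red] = (1/2)^10, and likewise for blue, so P[monochromatic] = 2·(1/2)^10 = 2^{1 − 10} = 1/512.
By linearity of expectation: E[X] = C(38, 5) · 2^{1 − 10} = 501942 · 1/512 = 250971/256.
Numerically: E[X] ≈ 980.35547.

E[X] = C(38,5)·2^(1−C(5,2)) = 250971/256 ≈ 980.35547.


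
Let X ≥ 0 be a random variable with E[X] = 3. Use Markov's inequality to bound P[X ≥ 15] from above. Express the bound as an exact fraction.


μ = E[X] = 3, a = 15.
Markov: P[X ≥ 15] ≤ μ/a = (3)/15 = 1/5.
Numerically: ≈ 0.200.
(Since a = 15 > μ = 3.000, the bound 1/5 is < 1 and informative.)

P[X ≥ 15] ≤ 1/5 ≈ 0.200.


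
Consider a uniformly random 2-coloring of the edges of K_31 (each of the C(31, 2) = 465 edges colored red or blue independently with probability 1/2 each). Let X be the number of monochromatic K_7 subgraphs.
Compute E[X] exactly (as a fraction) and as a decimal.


Let X = Σ_S X_S over the C(31, 7) = 2629575 subsets S of size 7, where X_S = 1 if the K_7 on S is monochromatic.
For a fixed S, the K_7 on S has C(7, 2) = 21 edges. P[all 21 edges red] = (1/2)^21, and likewise for blue, so P[monochromatic] = 2·(1/2)^21 = 2^{1 − 21} = 1/1048576.
By linearity of expectation: E[X] = C(31, 7) · 2^{1 − 21} = 2629575 · 1/1048576 = 2629575/1048576.
Numerically: E[X] ≈ 2.50776.

E[X] = C(31,7)·2^(1−C(7,2)) = 2629575/1048576 ≈ 2.50776.


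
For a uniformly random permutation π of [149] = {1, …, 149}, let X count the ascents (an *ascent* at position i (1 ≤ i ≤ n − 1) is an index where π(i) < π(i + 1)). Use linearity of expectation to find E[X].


Write X = Σ X_I over i = 1, …, 148, with X_I the indicator of one ascent.
There are 148 indicators.
For each fixed i, the pair (π(i), π(i+1)) is a uniformly random ordered pair of distinct values from {1, …, 149}; by symmetry P[π(i) < π(i+1)] = 1/2.
By linearity: E[X] = 148 · (1/2) = (149 − 1) · (1/2) = 74 ≈ 74.0000.

E[X] = 74 = 74.0000.


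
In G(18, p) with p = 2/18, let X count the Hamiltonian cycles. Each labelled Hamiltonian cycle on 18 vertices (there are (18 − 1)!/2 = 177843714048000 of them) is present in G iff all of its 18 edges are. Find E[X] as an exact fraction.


K_18 has (18 − 1)!/2 = 177843714048000 labelled Hamiltonian cycles.
For each such Hamiltonian cycle H, let X_H = 1 if all 18 edges of H are present in G. Then P[X_H = 1] = p^{18} = (1/9)^{18} = 1/150094635296999121.
By linearity: E[X] = Σ_H E[X_H] = 177843714048000 · p^{18} = 177843714048000 · 1/150094635296999121 = 243955712000/205891132094649.
Numerically: E[X] ≈ 0.00118488.

E[X] = 177843714048000 · (1/9)^{18} = 243955712000/205891132094649 ≈ 0.00118488.


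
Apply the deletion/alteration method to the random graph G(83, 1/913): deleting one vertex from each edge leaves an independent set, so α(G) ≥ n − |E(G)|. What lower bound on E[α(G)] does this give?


E[|E(G)|] = C(83, 2)·p = 3403 · (1/913) = 41/11.
E[α(G)] ≥ n − E[|E(G)|] = 83 − 41/11 = 872/11.
Numerically: ≈ 79.273.
(This is only a lower bound; the true E[α(G)] may be larger.)

E[α(G)] ≥ 872/11 ≈ 79.273.


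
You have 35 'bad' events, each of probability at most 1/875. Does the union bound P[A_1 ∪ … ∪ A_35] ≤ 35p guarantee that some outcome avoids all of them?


Union bound: P[∪_{i=1}^{35} A_i] ≤ Σ_i P[A_i] ≤ 35·p = 35·(1/875) = 1/25.
Numerically: 1/25 ≈ 0.040000.
Is 1/25 < 1? YES.
Since P[∪ A_i] ≤ 1/25 < 1, the complement has P[∩ A_i^c] ≥ 1 − 1/25 = 24/25 > 0, so some outcome avoids every A_i.

35·p = 1/25 ≈ 0.040000; existence CERTIFIED by the union bound.


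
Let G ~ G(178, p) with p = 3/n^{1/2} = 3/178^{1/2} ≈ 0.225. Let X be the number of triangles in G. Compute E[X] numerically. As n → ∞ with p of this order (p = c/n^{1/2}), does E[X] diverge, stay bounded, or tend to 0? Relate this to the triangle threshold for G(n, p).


Number of potential triangles: C(178, 3) = 924176.
Each occurs with probability p³ ≈ (0.225)³ ≈ 1.13693e-02.
By linearity: E[X] = C(178, 3)·p³ ≈ 924176 · 1.13693e-02 ≈ 10507.235.
Since α = 1/2 < 1, p = c/n^{1/2} ≫ 1/n is above the triangle threshold p ~ 1/n. Asymptotically E[X] ~ (c³/6)·n^{3(1−α)} = (3³/6)·n^{1.5} → ∞; triangles are abundant w.h.p.

E[X] ≈ 10507.235; in regime p = Θ(1/n^{1/2}) E[X] diverges (above the triangle threshold p ~ 1/n).


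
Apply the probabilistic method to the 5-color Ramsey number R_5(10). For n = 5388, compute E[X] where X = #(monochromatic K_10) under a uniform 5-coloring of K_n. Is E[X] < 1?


E[X] = C(5388, 10) · 5^{1 − 45} = 5634865093375880654852250419586 · 5^{−44} = 5634865093375880654852250419586/5684341886080801486968994140625.
As a reduced fraction: E[X] = 5634865093375880654852250419586/5684341886080801486968994140625 ≈ 0.99130.
Is E[X] < 1? YES.
Since E[X] < 1, there exists a 5-coloring of K_{5388} with no monochromatic K_10; hence R_5(10) > 5388.

E[X] = 5634865093375880654852250419586/5684341886080801486968994140625 ≈ 0.99130; E[X] < 1, so R_5(10) > 5388.


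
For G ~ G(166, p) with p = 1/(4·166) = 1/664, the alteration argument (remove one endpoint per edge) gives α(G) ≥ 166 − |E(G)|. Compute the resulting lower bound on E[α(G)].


E[|E(G)|] = C(166, 2)·p = 13695 · (1/664) = 165/8.
E[α(G)] ≥ n − E[|E(G)|] = 166 − 165/8 = 1163/8.
Numerically: ≈ 145.375.
(This is only a lower bound; the true E[α(G)] may be larger.)

E[α(G)] ≥ 1163/8 ≈ 145.375.


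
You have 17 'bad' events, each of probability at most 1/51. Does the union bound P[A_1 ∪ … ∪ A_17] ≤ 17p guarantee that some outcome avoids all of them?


Union bound: P[∪_{i=1}^{17} A_i] ≤ Σ_i P[A_i] ≤ 17·p = 17·(1/51) = 1/3.
Numerically: 1/3 ≈ 0.333.
Is 1/3 < 1? YES.
Since P[∪ A_i] ≤ 1/3 < 1, the complement has P[∩ A_i^c] ≥ 1 − 1/3 = 2/3 > 0, so some outcome avoids every A_i.

17·p = 1/3 ≈ 0.333; existence CERTIFIED by the union bound.


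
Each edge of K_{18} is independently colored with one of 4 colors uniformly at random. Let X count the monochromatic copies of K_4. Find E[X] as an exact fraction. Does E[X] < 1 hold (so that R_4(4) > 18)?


E[X] = C(18, 4) · 4^{1 − 6} = 3060 · 4^{−5} = 3060/1024.
As a reduced fraction: E[X] = 765/256 ≈ 2.988281.
Is E[X] < 1? NO.
Since E[X] ≥ 1, the first-moment bound is inconclusive at n = 18; it does NOT by itself certify R_4(4) > 18.

E[X] = 765/256 ≈ 2.988281; E[X] ≥ 1; first-moment method inconclusive here.


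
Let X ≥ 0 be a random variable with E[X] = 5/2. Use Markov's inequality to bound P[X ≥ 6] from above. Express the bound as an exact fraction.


μ = E[X] = 5/2, a = 6.
Markov: P[X ≥ 6] ≤ μ/a = (5/2)/6 = 5/12.
Numerically: ≈ 0.416667.
(Since a = 6 > μ = 2.500000, the bound 5/12 is < 1 and informative.)

P[X ≥ 6] ≤ 5/12 ≈ 0.416667.


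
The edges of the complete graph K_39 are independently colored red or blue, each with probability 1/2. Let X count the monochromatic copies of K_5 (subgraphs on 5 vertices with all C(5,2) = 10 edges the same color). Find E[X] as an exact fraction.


Let X = Σ_S X_S over the C(39, 5) = 575757 subsets S of size 5, where X_S = 1 if the K_5 on S is monochromatic.
For a fixed S, the K_5 on S has C(5, 2) = 10 edges. P[all 10 edges red] = (1/2)^10, and likewise for blue, so P[monochromatic] = 2·(1/2)^10 = 2^{1 − 10} = 1/512.
Summing: E[X] = C(39, 5) · 2^{1 − 10} = 575757 · 1/512 = 575757/512.
Numerically: E[X] ≈ 1124.52539.

E[X] = C(39,5)·2^(1−C(5,2)) = 575757/512 ≈ 1124.52539.


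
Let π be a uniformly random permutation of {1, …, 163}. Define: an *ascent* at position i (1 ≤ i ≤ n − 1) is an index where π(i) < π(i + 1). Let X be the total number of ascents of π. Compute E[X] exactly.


Write X = Σ X_I over i = 1, …, 162, with X_I the indicator of one ascent.
There are 162 indicators.
For each fixed i, the pair (π(i), π(i+1)) is a uniformly random ordered pair of distinct values from {1, …, 163}; by symmetry P[π(i) < π(i+1)] = 1/2.
By linearity: E[X] = 162 · (1/2) = (163 − 1) · (1/2) = 81 ≈ 81.000.

E[X] = 81 = 81.000.


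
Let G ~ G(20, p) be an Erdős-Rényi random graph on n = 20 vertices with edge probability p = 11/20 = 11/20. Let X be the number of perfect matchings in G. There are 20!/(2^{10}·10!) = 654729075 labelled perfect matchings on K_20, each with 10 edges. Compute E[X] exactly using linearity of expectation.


K_20 has 20!/(2^{10}·10!) = 654729075 labelled perfect matchings.
For each such perfect matching H, let X_H = 1 if all 10 edges of H are present in G. Then P[X_H = 1] = p^{10} = (11/20)^{10} = 25937424601/10240000000000.
By linearity of expectation: E[X] = Σ_H E[X_H] = 654729075 · p^{10} = 654729075 · 25937424601/10240000000000 = 679279440675798963/409600000000.
Numerically: E[X] ≈ 1.66e+06.

E[X] = 654729075 · (11/20)^{10} = 679279440675798963/409600000000 ≈ 1.66e+06.


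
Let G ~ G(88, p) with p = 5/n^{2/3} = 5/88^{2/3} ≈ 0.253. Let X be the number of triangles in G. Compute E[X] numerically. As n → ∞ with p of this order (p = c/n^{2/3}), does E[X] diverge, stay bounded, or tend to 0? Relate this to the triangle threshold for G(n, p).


Number of potential triangles: C(88, 3) = 109736.
Each occurs with probability p³ ≈ (0.253)³ ≈ 1.61415e-02.
By linearity: E[X] = C(88, 3)·p³ ≈ 109736 · 1.61415e-02 ≈ 1771.307.
Since α = 2/3 < 1, p = c/n^{2/3} ≫ 1/n is above the triangle threshold p ~ 1/n. Asymptotically E[X] ~ (c³/6)·n^{3(1−α)} = (5³/6)·n^{1} → ∞; triangles are abundant w.h.p.

E[X] ≈ 1771.307; in regime p = Θ(1/n^{2/3}) E[X] diverges (above the triangle threshold p ~ 1/n).


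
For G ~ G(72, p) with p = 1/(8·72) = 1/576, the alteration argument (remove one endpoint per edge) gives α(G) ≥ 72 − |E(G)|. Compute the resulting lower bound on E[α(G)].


E[|E(G)|] = C(72, 2)·p = 2556 · (1/576) = 71/16.
E[α(G)] ≥ n − E[|E(G)|] = 72 − 71/16 = 1081/16.
Numerically: ≈ 67.56250.
(This is only a lower bound; the true E[α(G)] may be larger.)

E[α(G)] ≥ 1081/16 ≈ 67.56250.


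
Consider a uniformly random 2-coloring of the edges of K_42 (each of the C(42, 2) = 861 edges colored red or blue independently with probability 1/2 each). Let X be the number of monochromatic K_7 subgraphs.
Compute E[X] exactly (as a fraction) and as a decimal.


Let X = Σ_S X_S over the C(42, 7) = 26978328 subsets S of size 7, where X_S = 1 if the K_7 on S is monochromatic.
For a fixed S, the K_7 on S has C(7, 2) = 21 edges. P[all 21 edges red] = (1/2)^21, and likewise for blue, so P[monochromatic] = 2·(1/2)^21 = 2^{1 − 21} = 1/1048576.
By linearity of expectation: E[X] = C(42, 7) · 2^{1 − 21} = 26978328 · 1/1048576 = 3372291/131072.
Numerically: E[X] ≈ 25.72854.

E[X] = C(42,7)·2^(1−C(7,2)) = 3372291/131072 ≈ 25.72854.


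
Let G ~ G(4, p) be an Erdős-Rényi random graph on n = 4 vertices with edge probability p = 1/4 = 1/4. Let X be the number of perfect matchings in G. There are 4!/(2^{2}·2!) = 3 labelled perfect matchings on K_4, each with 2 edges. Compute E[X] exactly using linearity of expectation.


K_4 has 4!/(2^{2}·2!) = 3 labelled perfect matchings.
For each such perfect matching H, let X_H = 1 if all 2 edges of H are present in G. Then P[X_H = 1] = p^{2} = (1/4)^{2} = 1/16.
By linearity: E[X] = Σ_H E[X_H] = 3 · p^{2} = 3 · 1/16 = 3/16.
Numerically: E[X] ≈ 0.188.

E[X] = 3 · (1/4)^{2} = 3/16 ≈ 0.188.


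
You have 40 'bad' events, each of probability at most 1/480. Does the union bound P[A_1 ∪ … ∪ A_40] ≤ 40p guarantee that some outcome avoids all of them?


Union bound: P[∪_{i=1}^{40} A_i] ≤ Σ_i P[A_i] ≤ 40·p = 40·(1/480) = 1/12.
Numerically: 1/12 ≈ 0.083333.
Is 1/12 < 1? YES.
Since P[∪ A_i] ≤ 1/12 < 1, the complement has P[∩ A_i^c] ≥ 1 − 1/12 = 11/12 > 0, so some outcome avoids every A_i.

40·p = 1/12 ≈ 0.083333; existence CERTIFIED by the union bound.


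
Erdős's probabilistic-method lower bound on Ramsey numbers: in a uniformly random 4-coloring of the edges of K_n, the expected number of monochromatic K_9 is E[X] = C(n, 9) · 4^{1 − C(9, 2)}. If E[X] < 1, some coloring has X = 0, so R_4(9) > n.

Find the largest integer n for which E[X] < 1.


We need C(n, 9) · 4^{1 − 36} < 1, i.e. C(n, 9) < 4^{36 − 1} = 1180591620717411303424.
Check values of n near the boundary:
  n = 913: C(913, 9) = 1167605542753639808390; 1167605542753639808390 < 1180591620717411303424? YES
  n = 914: C(914, 9) = 1179217089587653905932; 1179217089587653905932 < 1180591620717411303424? YES
  n = 915: C(915, 9) = 1190931166636537885130; 1190931166636537885130 < 1180591620717411303424? NO
The largest n with C(n, 9) < 1180591620717411303424 is n = 914 (where E[X] = 294804272396913476483/295147905179352825856 ≈ 0.998836). Hence R_4(9) > 914, i.e. R_4(9) ≥ 915.

Largest n = 914; hence R_4(9) > 914.


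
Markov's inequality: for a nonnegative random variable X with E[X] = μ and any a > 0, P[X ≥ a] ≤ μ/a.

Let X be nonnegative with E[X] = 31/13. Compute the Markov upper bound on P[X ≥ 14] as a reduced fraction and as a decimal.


μ = E[X] = 31/13, a = 14.
Markov: P[X ≥ 14] ≤ μ/a = (31/13)/14 = 31/182.
Numerically: ≈ 0.1703.
(Since a = 14 > μ = 2.3846, the bound 31/182 is < 1 and informative.)

P[X ≥ 14] ≤ 31/182 ≈ 0.1703.


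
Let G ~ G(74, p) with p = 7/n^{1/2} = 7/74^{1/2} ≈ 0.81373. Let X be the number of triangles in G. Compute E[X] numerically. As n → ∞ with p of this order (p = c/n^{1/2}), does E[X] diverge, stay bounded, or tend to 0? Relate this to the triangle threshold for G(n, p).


Number of potential triangles: C(74, 3) = 64824.
Each occurs with probability p³ ≈ (0.81373)³ ≈ 5.3882351e-01.
By linearity: E[X] = C(74, 3)·p³ ≈ 64824 · 5.3882351e-01 ≈ 34928.69552.
Since α = 1/2 < 1, p = c/n^{1/2} ≫ 1/n is above the triangle threshold p ~ 1/n. Asymptotically E[X] ~ (c³/6)·n^{3(1−α)} = (7³/6)·n^{1.5} → ∞; triangles are abundant w.h.p.

E[X] ≈ 34928.69552; in regime p = Θ(1/n^{1/2}) E[X] diverges (above the triangle threshold p ~ 1/n).


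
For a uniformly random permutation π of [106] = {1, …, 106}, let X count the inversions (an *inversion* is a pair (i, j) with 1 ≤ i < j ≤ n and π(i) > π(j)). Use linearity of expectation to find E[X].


Write X = Σ X_I over the C(106, 2) = 5565 pairs i < j, with X_I the indicator of one inversion.
There are 5565 indicators.
For each fixed pair i < j, the values π(i) and π(j) are two distinct elements of {1, …, 106} in uniformly random order; by symmetry P[π(i) > π(j)] = 1/2.
By linearity: E[X] = 5565 · (1/2) = C(106, 2) · (1/2) = 5565/2 = 5565/2 ≈ 2782.500.

E[X] = 5565/2 = 2782.500.


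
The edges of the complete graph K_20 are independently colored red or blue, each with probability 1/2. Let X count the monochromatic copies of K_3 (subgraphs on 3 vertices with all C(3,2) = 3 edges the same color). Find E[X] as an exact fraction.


Let X = Σ_S X_S over the C(20, 3) = 1140 subsets S of size 3, where X_S = 1 if the K_3 on S is monochromatic.
For a fixed S, the K_3 on S has C(3, 2) = 3 edges. P[all 3 edges red] = (1/2)^3, and likewise for blue, so P[monochromatic] = 2·(1/2)^3 = 2^{1 − 3} = 1/4.
Summing: E[X] = C(20, 3) · 2^{1 − 3} = 1140 · 1/4 = 285.
Numerically: E[X] ≈ 285.000.

E[X] = C(20,3)·2^(1−C(3,2)) = 285 ≈ 285.000.


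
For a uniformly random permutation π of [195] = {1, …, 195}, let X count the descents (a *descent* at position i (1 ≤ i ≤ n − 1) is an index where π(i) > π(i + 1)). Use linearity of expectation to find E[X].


Write X = Σ X_I over i = 1, …, 194, with X_I the indicator of one descent.
There are 194 indicators.
For each fixed i, the pair (π(i), π(i+1)) is a uniformly random ordered pair of distinct values from {1, …, 195}; by symmetry P[π(i) > π(i+1)] = 1/2.
By linearity: E[X] = 194 · (1/2) = (195 − 1) · (1/2) = 97 ≈ 97.00000.

E[X] = 97 = 97.00000.


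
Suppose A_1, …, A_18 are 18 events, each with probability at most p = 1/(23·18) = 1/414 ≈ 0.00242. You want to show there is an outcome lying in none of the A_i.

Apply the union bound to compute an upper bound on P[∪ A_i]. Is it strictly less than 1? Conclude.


Union bound: P[∪_{i=1}^{18} A_i] ≤ Σ_i P[A_i] ≤ 18·p = 18·(1/414) = 1/23.
Numerically: 1/23 ≈ 0.04348.
Is 1/23 < 1? YES.
Since P[∪ A_i] ≤ 1/23 < 1, the complement has P[∩ A_i^c] ≥ 1 − 1/23 = 22/23 > 0, so some outcome avoids every A_i.

18·p = 1/23 ≈ 0.04348; existence CERTIFIED by the union bound.


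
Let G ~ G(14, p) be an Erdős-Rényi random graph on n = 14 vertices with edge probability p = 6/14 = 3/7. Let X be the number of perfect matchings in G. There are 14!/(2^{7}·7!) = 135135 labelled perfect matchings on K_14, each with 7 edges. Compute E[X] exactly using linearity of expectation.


K_14 has 14!/(2^{7}·7!) = 135135 labelled perfect matchings.
For each such perfect matching H, let X_H = 1 if all 7 edges of H are present in G. Then P[X_H = 1] = p^{7} = (3/7)^{7} = 2187/823543.
Summing the indicators: E[X] = Σ_H E[X_H] = 135135 · p^{7} = 135135 · 2187/823543 = 42220035/117649.
Numerically: E[X] ≈ 358.864.

E[X] = 135135 · (3/7)^{7} = 42220035/117649 ≈ 358.864.


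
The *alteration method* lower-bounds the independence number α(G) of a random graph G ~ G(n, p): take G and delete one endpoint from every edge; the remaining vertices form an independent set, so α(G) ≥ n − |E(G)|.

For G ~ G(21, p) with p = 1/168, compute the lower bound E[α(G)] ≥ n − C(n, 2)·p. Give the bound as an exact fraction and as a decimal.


E[|E(G)|] = C(21, 2)·p = 210 · (1/168) = 5/4.
E[α(G)] ≥ n − E[|E(G)|] = 21 − 5/4 = 79/4.
Numerically: ≈ 19.7500.
(This is only a lower bound; the true E[α(G)] may be larger.)

E[α(G)] ≥ 79/4 ≈ 19.7500.


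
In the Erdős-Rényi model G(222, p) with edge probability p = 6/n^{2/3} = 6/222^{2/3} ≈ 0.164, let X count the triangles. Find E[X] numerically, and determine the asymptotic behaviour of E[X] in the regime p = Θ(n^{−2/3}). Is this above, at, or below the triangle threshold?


Number of potential triangles: C(222, 3) = 1798940.
Each occurs with probability p³ ≈ (0.164)³ ≈ 4.38276e-03.
By linearity: E[X] = C(222, 3)·p³ ≈ 1798940 · 4.38276e-03 ≈ 7884.324.
Since α = 2/3 < 1, p = c/n^{2/3} ≫ 1/n is above the triangle threshold p ~ 1/n. Asymptotically E[X] ~ (c³/6)·n^{3(1−α)} = (6³/6)·n^{1} → ∞; triangles are abundant w.h.p.

E[X] ≈ 7884.324; in regime p = Θ(1/n^{2/3}) E[X] diverges (above the triangle threshold p ~ 1/n).


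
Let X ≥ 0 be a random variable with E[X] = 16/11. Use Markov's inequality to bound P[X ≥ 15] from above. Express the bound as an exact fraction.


μ = E[X] = 16/11, a = 15.
Markov: P[X ≥ 15] ≤ μ/a = (16/11)/15 = 16/165.
Numerically: ≈ 0.096970.
(Since a = 15 > μ = 1.454545, the bound 16/165 is < 1 and informative.)

P[X ≥ 15] ≤ 16/165 ≈ 0.096970.


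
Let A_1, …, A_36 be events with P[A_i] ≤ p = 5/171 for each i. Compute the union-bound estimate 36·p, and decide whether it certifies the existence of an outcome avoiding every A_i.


Union bound: P[∪_{i=1}^{36} A_i] ≤ Σ_i P[A_i] ≤ 36·p = 36·(5/171) = 20/19.
Numerically: 20/19 ≈ 1.05263.
Is 20/19 < 1? NO.
Since the bound 20/19 is ≥ 1, the union bound is uninformative here; it does NOT by itself certify existence.

36·p = 20/19 ≈ 1.05263; existence NOT certified by the union bound.


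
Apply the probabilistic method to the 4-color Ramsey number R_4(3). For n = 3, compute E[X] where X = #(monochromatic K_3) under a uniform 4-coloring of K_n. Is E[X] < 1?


E[X] = C(3, 3) · 4^{1 − 3} = 1 · 4^{−2} = 1/16.
As a reduced fraction: E[X] = 1/16 ≈ 0.0625000.
Is E[X] < 1? YES.
Since E[X] < 1, there exists a 4-coloring of K_{3} with no monochromatic K_3; hence R_4(3) > 3.

E[X] = 1/16 ≈ 0.0625000; E[X] < 1, so R_4(3) > 3.


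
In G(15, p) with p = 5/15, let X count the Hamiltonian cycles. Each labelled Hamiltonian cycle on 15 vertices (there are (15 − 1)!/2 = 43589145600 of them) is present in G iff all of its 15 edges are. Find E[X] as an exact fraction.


K_15 has (15 − 1)!/2 = 43589145600 labelled Hamiltonian cycles.
For each such Hamiltonian cycle H, let X_H = 1 if all 15 edges of H are present in G. Then P[X_H = 1] = p^{15} = (1/3)^{15} = 1/14348907.
By linearity of expectation: E[X] = Σ_H E[X_H] = 43589145600 · p^{15} = 43589145600 · 1/14348907 = 179379200/59049.
Numerically: E[X] ≈ 3037.8.

E[X] = 43589145600 · (1/3)^{15} = 179379200/59049 ≈ 3037.8.


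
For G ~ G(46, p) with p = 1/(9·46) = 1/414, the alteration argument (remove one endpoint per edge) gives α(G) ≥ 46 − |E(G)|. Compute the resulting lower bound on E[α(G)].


E[|E(G)|] = C(46, 2)·p = 1035 · (1/414) = 5/2.
E[α(G)] ≥ n − E[|E(G)|] = 46 − 5/2 = 87/2.
Numerically: ≈ 43.50000.
(This is only a lower bound; the true E[α(G)] may be larger.)

E[α(G)] ≥ 87/2 ≈ 43.50000.


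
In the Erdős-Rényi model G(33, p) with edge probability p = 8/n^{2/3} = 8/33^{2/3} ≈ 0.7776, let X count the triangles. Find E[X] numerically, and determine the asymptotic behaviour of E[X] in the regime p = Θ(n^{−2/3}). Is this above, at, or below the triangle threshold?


Number of potential triangles: C(33, 3) = 5456.
Each occurs with probability p³ ≈ (0.7776)³ ≈ 4.701561e-01.
By linearity: E[X] = C(33, 3)·p³ ≈ 5456 · 4.701561e-01 ≈ 2565.1717.
Since α = 2/3 < 1, p = c/n^{2/3} ≫ 1/n is above the triangle threshold p ~ 1/n. Asymptotically E[X] ~ (c³/6)·n^{3(1−α)} = (8³/6)·n^{1} → ∞; triangles are abundant w.h.p.

E[X] ≈ 2565.1717; in regime p = Θ(1/n^{2/3}) E[X] diverges (above the triangle threshold p ~ 1/n).


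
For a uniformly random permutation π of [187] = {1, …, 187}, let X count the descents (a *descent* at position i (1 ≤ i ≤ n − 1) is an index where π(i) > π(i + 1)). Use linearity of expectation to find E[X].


Write X = Σ X_I over i = 1, …, 186, with X_I the indicator of one descent.
There are 186 indicators.
For each fixed i, the pair (π(i), π(i+1)) is a uniformly random ordered pair of distinct values from {1, …, 187}; by symmetry P[π(i) > π(i+1)] = 1/2.
By linearity: E[X] = 186 · (1/2) = (187 − 1) · (1/2) = 93 ≈ 93.00000.

E[X] = 93 = 93.00000.


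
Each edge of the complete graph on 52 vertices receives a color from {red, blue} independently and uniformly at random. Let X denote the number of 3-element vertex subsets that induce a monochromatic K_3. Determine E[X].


Let X = Σ_S X_S over the C(52, 3) = 22100 subsets S of size 3, where X_S = 1 if the K_3 on S is monochromatic.
For a fixed S, the K_3 on S has C(3, 2) = 3 edges. P[all 3 edges red] = (1/2)^3, and likewise for blue, so P[monochromatic] = 2·(1/2)^3 = 2^{1 − 3} = 1/4.
By linearity of expectation: E[X] = C(52, 3) · 2^{1 − 3} = 22100 · 1/4 = 5525.
Numerically: E[X] ≈ 5525.000.

E[X] = C(52,3)·2^(1−C(3,2)) = 5525 ≈ 5525.000.


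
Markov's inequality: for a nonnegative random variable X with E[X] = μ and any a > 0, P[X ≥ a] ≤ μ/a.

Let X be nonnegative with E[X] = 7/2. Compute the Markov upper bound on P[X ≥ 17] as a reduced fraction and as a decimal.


μ = E[X] = 7/2, a = 17.
Markov: P[X ≥ 17] ≤ μ/a = (7/2)/17 = 7/34.
Numerically: ≈ 0.205882.
(Since a = 17 > μ = 3.500000, the bound 7/34 is < 1 and informative.)

P[X ≥ 17] ≤ 7/34 ≈ 0.205882.


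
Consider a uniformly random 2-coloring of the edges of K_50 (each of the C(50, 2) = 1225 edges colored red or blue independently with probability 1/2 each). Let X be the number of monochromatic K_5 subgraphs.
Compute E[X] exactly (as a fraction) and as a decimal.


Let X = Σ_S X_S over the C(50, 5) = 2118760 subsets S of size 5, where X_S = 1 if the K_5 on S is monochromatic.
For a fixed S, the K_5 on S has C(5, 2) = 10 edges. P[all 10 edges red] = (1/2)^10, and likewise for blue, so P[monochromatic] = 2·(1/2)^10 = 2^{1 − 10} = 1/512.
By linearity: E[X] = C(50, 5) · 2^{1 − 10} = 2118760 · 1/512 = 264845/64.
Numerically: E[X] ≈ 4138.20312.

E[X] = C(50,5)·2^(1−C(5,2)) = 264845/64 ≈ 4138.20312.


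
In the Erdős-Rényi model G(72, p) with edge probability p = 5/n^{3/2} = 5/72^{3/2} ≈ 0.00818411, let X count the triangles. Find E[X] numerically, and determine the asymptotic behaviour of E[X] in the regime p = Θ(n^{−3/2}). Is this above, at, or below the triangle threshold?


Number of potential triangles: C(72, 3) = 59640.
Each occurs with probability p³ ≈ (0.00818411)³ ≈ 5.48168126e-07.
By linearity: E[X] = C(72, 3)·p³ ≈ 59640 · 5.48168126e-07 ≈ 0.032693.
Since α = 3/2 > 1, p = c/n^{3/2} = o(1/n) is below the triangle threshold p ~ 1/n. Asymptotically E[X] ~ (c³/6)·n^{3(1−α)} = (5³/6)·n^{-1.5} → 0, so by Markov's inequality G has no triangles w.h.p.

E[X] ≈ 0.032693; in regime p = Θ(1/n^{3/2}) E[X] tends to 0 (below the triangle threshold p ~ 1/n).


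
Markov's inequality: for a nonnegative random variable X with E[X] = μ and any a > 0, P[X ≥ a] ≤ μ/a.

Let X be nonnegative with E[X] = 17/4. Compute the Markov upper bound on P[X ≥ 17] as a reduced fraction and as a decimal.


μ = E[X] = 17/4, a = 17.
Markov: P[X ≥ 17] ≤ μ/a = (17/4)/17 = 1/4.
Numerically: ≈ 0.250.
(Since a = 17 > μ = 4.250, the bound 1/4 is < 1 and informative.)

P[X ≥ 17] ≤ 1/4 ≈ 0.250.


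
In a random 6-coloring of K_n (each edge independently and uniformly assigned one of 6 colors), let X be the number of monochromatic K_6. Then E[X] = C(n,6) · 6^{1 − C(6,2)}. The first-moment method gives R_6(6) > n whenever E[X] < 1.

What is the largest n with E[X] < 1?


We need C(n, 6) · 6^{1 − 15} < 1, i.e. C(n, 6) < 6^{15 − 1} = 78364164096.
Check values of n near the boundary:
  n = 194: C(194, 6) = 68482017072; 68482017072 < 78364164096? YES
  n = 195: C(195, 6) = 70656049360; 70656049360 < 78364164096? YES
  n = 196: C(196, 6) = 72887293024; 72887293024 < 78364164096? YES
  n = 197: C(197, 6) = 75176946208; 75176946208 < 78364164096? YES
  n = 198: C(198, 6) = 77526225777; 77526225777 < 78364164096? YES
  n = 199: C(199, 6) = 79936367511; 79936367511 < 78364164096? NO
  n = 200: C(200, 6) = 82408626300; 82408626300 < 78364164096? NO
  n = 201: C(201, 6) = 84944276340; 84944276340 < 78364164096? NO
The largest n with C(n, 6) < 78364164096 is n = 198 (where E[X] = 25842075259/26121388032 ≈ 0.98931). Hence R_6(6) > 198, i.e. R_6(6) ≥ 199.

Largest n = 198; hence R_6(6) > 198.


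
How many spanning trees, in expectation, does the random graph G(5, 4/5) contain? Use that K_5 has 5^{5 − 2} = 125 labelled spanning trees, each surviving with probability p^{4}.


K_5 has 5^{5 − 2} = 125 labelled spanning trees.
For each such spanning tree H, let X_H = 1 if all 4 edges of H are present in G. Then P[X_H = 1] = p^{4} = (4/5)^{4} = 256/625.
By linearity of expectation: E[X] = Σ_H E[X_H] = 125 · p^{4} = 125 · 256/625 = 256/5.
Numerically: E[X] ≈ 51.2.

E[X] = 125 · (4/5)^{4} = 256/5 ≈ 51.2.


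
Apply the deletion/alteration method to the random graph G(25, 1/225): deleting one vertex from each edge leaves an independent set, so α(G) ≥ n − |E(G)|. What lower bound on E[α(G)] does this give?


E[|E(G)|] = C(25, 2)·p = 300 · (1/225) = 4/3.
E[α(G)] ≥ n − E[|E(G)|] = 25 − 4/3 = 71/3.
Numerically: ≈ 23.6667.
(This is only a lower bound; the true E[α(G)] may be larger.)

E[α(G)] ≥ 71/3 ≈ 23.6667.


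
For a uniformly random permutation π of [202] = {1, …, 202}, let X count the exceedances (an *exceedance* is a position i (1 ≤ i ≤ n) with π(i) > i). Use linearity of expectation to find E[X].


Write X = Σ_{i=1}^{202} X_i, where X_i = 1_{π(i) > i}.
For each fixed i, π(i) is uniform over {1, …, 202} (marginal of a uniform permutation), so P[π(i) > i] = (n − i)/n. Summing: Σ_{i=1}^{202} (n − i)/n = (0 + 1 + … + 201)/202 = 202(202 − 1)/(2·202) = (202 − 1)/2.
Hence E[X] = Σ_{i=1}^{202} (202 − i)/202 = 201/2 ≈ 100.50000.

E[X] = 201/2 = 100.50000.


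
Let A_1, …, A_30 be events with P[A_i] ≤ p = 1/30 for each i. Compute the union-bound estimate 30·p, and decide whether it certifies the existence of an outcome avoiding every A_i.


Union bound: P[∪_{i=1}^{30} A_i] ≤ Σ_i P[A_i] ≤ 30·p = 30·(1/30) = 1.
Numerically: 1 ≈ 1.0000000.
Is 1 < 1? NO.
Since the bound 1 is ≥ 1, the union bound is uninformative here; it does NOT by itself certify existence.

30·p = 1 ≈ 1.0000000; existence NOT certified by the union bound.


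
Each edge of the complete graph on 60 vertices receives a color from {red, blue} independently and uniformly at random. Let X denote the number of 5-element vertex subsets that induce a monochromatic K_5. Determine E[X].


Let X = Σ_S X_S over the C(60, 5) = 5461512 subsets S of size 5, where X_S = 1 if the K_5 on S is monochromatic.
For a fixed S, the K_5 on S has C(5, 2) = 10 edges. P[all 10 edges red] = (1/2)^10, and likewise for blue, so P[monochromatic] = 2·(1/2)^10 = 2^{1 − 10} = 1/512.
Summing: E[X] = C(60, 5) · 2^{1 − 10} = 5461512 · 1/512 = 682689/64.
Numerically: E[X] ≈ 10667.016.

E[X] = C(60,5)·2^(1−C(5,2)) = 682689/64 ≈ 10667.016.


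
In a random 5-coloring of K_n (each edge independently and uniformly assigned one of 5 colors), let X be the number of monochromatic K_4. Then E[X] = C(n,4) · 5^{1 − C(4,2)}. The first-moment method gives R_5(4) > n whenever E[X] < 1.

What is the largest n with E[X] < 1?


We need C(n, 4) · 5^{1 − 6} < 1, i.e. C(n, 4) < 5^{6 − 1} = 3125.
Check values of n near the boundary:
  n = 15: C(15, 4) = 1365; 1365 < 3125? YES
  n = 16: C(16, 4) = 1820; 1820 < 3125? YES
  n = 17: C(17, 4) = 2380; 2380 < 3125? YES
  n = 18: C(18, 4) = 3060; 3060 < 3125? YES
  n = 19: C(19, 4) = 3876; 3876 < 3125? NO
The largest n with C(n, 4) < 3125 is n = 18 (where E[X] = 612/625 ≈ 0.9792000). Hence R_5(4) > 18, i.e. R_5(4) ≥ 19.

Largest n = 18; hence R_5(4) > 18.


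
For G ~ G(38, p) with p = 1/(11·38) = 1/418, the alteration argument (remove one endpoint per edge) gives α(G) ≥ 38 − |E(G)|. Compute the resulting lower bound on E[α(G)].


E[|E(G)|] = C(38, 2)·p = 703 · (1/418) = 37/22.
E[α(G)] ≥ n − E[|E(G)|] = 38 − 37/22 = 799/22.
Numerically: ≈ 36.318.
(This is only a lower bound; the true E[α(G)] may be larger.)

E[α(G)] ≥ 799/22 ≈ 36.318.
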